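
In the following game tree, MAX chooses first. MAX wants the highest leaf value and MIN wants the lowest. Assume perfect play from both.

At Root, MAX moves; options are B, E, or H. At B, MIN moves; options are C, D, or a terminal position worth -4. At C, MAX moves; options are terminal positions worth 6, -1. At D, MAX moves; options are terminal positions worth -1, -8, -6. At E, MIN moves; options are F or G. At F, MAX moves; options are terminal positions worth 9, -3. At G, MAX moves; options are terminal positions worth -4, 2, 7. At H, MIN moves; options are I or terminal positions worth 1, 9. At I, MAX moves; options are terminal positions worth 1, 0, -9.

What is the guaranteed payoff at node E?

F: max(9, -3) = 9
G: max(-4, 2, 7) = 7
E: min(9, 7) = 7

7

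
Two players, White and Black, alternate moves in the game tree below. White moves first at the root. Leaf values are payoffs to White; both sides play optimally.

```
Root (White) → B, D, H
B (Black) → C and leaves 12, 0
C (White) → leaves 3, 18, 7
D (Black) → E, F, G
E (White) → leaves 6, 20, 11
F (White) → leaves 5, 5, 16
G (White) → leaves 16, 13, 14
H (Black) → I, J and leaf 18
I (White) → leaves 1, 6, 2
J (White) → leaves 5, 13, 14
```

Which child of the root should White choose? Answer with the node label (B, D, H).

C (White): max(3, 18, 7) = 18
B (Black): min(18, 12, 0) = 0
E (White): max(6, 20, 11) = 20
F (White): max(5, 5, 16) = 16
G (White): max(16, 13, 14) = 16
D (Black): min(20, 16, 16) = 16
I (White): max(1, 6, 2) = 6
J (White): max(5, 13, 14) = 14
H (Black): min(6, 14, 18) = 6
Root (White): max(0, 16, 6) = 16
White picks the child with the highest value: D (value 16).

D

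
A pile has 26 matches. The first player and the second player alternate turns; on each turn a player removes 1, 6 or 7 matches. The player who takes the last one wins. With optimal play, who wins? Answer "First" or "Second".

Positions where the player to move wins (W) vs loses (L):
i:   0  1  2  3  4  5  6  7  8  9 10 11 12 13 14 15 16 17 18 19 20 21 22 23 24 25 26
     L  W  L  W  L  W  W  W  W  W  W  W  L  W  L  W  L  W  W  W  W  W  W  W  L  W  L
Position 26 is L, so the second player wins.

Second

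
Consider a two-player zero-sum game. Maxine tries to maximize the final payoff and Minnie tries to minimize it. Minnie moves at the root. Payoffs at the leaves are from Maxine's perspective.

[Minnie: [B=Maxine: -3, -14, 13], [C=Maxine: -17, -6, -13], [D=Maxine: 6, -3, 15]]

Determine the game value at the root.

-6

B (Maxine): max(-3, -14, 13) = 13
C (Maxine): max(-17, -6, -13) = -6
D (Maxine): max(6, -3, 15) = 15
Root (Minnie): min(13, -6, 15) = -6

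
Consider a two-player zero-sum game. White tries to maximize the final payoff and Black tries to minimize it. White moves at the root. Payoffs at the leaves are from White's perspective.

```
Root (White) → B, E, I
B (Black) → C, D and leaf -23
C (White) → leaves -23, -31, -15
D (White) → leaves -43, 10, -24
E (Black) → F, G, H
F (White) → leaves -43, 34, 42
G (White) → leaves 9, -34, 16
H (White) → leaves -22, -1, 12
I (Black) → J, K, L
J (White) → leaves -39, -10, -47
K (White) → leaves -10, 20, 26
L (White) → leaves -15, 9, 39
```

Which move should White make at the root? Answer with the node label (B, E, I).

C (White): max(-23, -31, -15) = -15
D (White): max(-43, 10, -24) = 10
B (Black): min(-15, 10, -23) = -23
F (White): max(-43, 34, 42) = 42
G (White): max(9, -34, 16) = 16
H (White): max(-22, -1, 12) = 12
E (Black): min(42, 16, 12) = 12
J (White): max(-39, -10, -47) = -10
K (White): max(-10, 20, 26) = 26
L (White): max(-15, 9, 39) = 39
I (Black): min(-10, 26, 39) = -10
Root (White): max(-23, 12, -10) = 12
White picks the child with the highest value: E (value 12).

E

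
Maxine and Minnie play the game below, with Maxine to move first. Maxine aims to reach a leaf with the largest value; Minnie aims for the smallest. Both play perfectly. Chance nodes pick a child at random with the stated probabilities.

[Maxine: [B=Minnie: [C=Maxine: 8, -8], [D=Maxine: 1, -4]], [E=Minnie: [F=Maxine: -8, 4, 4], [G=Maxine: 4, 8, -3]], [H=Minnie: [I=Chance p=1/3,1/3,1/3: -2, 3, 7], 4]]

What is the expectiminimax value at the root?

C (Maxine): max(8, -8) = 8
D (Maxine): max(1, -4) = 1
B (Minnie): min(8, 1) = 1
F (Maxine): max(-8, 4, 4) = 4
G (Maxine): max(4, 8, -3) = 8
E (Minnie): min(4, 8) = 4
I (Chance): 1/3·-2 + 1/3·3 + 1/3·7 = 2.67
H (Minnie): min(2.67, 4) = 2.67
Root (Maxine): max(1, 4, 2.67) = 4

4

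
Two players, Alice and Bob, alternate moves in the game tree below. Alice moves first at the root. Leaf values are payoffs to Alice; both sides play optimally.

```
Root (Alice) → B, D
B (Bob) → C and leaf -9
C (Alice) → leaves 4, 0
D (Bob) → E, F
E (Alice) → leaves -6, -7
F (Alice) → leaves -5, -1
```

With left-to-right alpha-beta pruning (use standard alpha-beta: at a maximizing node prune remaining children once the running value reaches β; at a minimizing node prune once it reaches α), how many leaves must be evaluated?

C [α=-∞,β=+∞]: v=4
B [α=-∞,β=+∞]: v=-9
E [α=-9,β=+∞]: v=-6
F [α=-9,β=-6]: v=-5 after child 1 ≥ β → β-cutoff, skip 1
D [α=-9,β=+∞]: v=-6
Root [α=-∞,β=+∞]: v=-6
Leaves evaluated: 6 of 7.

6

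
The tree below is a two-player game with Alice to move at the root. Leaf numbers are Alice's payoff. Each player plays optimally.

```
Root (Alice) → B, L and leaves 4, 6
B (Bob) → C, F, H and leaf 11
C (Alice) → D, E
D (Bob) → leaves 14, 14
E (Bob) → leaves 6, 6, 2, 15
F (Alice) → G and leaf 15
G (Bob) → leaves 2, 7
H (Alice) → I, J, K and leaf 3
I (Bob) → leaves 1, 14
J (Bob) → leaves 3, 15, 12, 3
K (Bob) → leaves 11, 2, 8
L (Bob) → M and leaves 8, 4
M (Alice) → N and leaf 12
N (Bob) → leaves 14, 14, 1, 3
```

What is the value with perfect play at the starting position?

6

D (Bob): min(14, 14) = 14
E (Bob): min(6, 6, 2, 15) = 2
C (Alice): max(14, 2) = 14
G (Bob): min(2, 7) = 2
F (Alice): max(2, 15) = 15
I (Bob): min(1, 14) = 1
J (Bob): min(3, 15, 12, 3) = 3
K (Bob): min(11, 2, 8) = 2
H (Alice): max(1, 3, 2, 3) = 3
B (Bob): min(14, 15, 3, 11) = 3
N (Bob): min(14, 14, 1, 3) = 1
M (Alice): max(1, 12) = 12
L (Bob): min(12, 8, 4) = 4
Root (Alice): max(3, 4, 4, 6) = 6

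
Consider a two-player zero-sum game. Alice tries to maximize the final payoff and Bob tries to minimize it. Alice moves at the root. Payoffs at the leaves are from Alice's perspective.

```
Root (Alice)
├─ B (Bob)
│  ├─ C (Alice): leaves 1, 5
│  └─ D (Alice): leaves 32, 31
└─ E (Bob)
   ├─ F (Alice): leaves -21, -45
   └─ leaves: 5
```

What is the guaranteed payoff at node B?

5

C: max(1, 5) = 5
D: max(32, 31) = 32
B: min(5, 32) = 5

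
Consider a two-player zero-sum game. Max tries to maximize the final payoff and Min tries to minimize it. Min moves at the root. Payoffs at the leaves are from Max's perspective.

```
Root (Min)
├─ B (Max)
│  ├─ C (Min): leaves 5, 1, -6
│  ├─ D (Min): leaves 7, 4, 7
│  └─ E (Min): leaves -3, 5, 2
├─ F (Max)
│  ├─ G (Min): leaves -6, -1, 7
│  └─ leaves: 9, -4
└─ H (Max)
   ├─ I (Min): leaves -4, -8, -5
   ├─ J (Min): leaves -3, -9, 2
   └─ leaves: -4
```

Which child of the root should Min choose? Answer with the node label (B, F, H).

H

C (Min): min(5, 1, -6) = -6
D (Min): min(7, 4, 7) = 4
E (Min): min(-3, 5, 2) = -3
B (Max): max(-6, 4, -3) = 4
G (Min): min(-6, -1, 7) = -6
F (Max): max(-6, 9, -4) = 9
I (Min): min(-4, -8, -5) = -8
J (Min): min(-3, -9, 2) = -9
H (Max): max(-8, -9, -4) = -4
Root (Min): min(4, 9, -4) = -4
Min picks the child with the lowest value: H (value -4).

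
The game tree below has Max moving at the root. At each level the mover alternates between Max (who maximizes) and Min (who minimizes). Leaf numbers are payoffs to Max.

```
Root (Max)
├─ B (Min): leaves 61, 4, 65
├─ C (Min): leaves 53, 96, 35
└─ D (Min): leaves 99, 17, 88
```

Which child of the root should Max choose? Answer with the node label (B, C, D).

B (Min): min(61, 4, 65) = 4
C (Min): min(53, 96, 35) = 35
D (Min): min(99, 17, 88) = 17
Root (Max): max(4, 35, 17) = 35
Max picks the child with the highest value: C (value 35).

C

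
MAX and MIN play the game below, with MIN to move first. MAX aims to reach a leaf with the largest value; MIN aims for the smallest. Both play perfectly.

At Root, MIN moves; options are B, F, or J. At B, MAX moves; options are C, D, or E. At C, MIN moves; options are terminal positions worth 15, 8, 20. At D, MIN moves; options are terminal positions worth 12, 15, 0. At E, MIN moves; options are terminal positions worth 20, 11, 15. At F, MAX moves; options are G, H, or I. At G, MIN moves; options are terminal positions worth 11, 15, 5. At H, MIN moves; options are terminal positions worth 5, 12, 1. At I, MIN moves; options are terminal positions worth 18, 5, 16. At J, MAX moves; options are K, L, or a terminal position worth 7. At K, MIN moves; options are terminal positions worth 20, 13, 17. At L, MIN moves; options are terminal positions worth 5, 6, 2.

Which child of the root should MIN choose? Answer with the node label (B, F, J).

C (MIN): min(15, 8, 20) = 8
D (MIN): min(12, 15, 0) = 0
E (MIN): min(20, 11, 15) = 11
B (MAX): max(8, 0, 11) = 11
G (MIN): min(11, 15, 5) = 5
H (MIN): min(5, 12, 1) = 1
I (MIN): min(18, 5, 16) = 5
F (MAX): max(5, 1, 5) = 5
K (MIN): min(20, 13, 17) = 13
L (MIN): min(5, 6, 2) = 2
J (MAX): max(13, 2, 7) = 13
Root (MIN): min(11, 5, 13) = 5
MIN picks the child with the lowest value: F (value 5).

F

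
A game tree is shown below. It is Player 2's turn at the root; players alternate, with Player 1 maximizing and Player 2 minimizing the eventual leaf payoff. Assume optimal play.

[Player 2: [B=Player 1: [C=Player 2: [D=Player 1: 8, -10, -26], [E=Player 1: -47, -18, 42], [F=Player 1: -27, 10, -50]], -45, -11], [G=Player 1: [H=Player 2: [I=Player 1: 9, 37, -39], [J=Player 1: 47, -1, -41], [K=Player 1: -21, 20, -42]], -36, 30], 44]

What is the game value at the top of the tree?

8

D (Player 1): max(8, -10, -26) = 8
E (Player 1): max(-47, -18, 42) = 42
F (Player 1): max(-27, 10, -50) = 10
C (Player 2): min(8, 42, 10) = 8
B (Player 1): max(8, -45, -11) = 8
I (Player 1): max(9, 37, -39) = 37
J (Player 1): max(47, -1, -41) = 47
K (Player 1): max(-21, 20, -42) = 20
H (Player 2): min(37, 47, 20) = 20
G (Player 1): max(20, -36, 30) = 30
Root (Player 2): min(8, 30, 44) = 8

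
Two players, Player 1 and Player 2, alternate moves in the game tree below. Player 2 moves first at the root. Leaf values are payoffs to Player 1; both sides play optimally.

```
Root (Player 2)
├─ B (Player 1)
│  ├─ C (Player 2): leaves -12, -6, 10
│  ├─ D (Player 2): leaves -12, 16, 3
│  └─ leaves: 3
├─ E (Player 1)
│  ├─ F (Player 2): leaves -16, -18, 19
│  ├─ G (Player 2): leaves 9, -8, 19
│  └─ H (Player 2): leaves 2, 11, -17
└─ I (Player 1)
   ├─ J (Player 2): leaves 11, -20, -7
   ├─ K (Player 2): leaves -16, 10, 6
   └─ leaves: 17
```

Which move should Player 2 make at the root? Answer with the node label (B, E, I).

E

C (Player 2): min(-12, -6, 10) = -12
D (Player 2): min(-12, 16, 3) = -12
B (Player 1): max(-12, -12, 3) = 3
F (Player 2): min(-16, -18, 19) = -18
G (Player 2): min(9, -8, 19) = -8
H (Player 2): min(2, 11, -17) = -17
E (Player 1): max(-18, -8, -17) = -8
J (Player 2): min(11, -20, -7) = -20
K (Player 2): min(-16, 10, 6) = -16
I (Player 1): max(-20, -16, 17) = 17
Root (Player 2): min(3, -8, 17) = -8
Player 2 picks the child with the lowest value: E (value -8).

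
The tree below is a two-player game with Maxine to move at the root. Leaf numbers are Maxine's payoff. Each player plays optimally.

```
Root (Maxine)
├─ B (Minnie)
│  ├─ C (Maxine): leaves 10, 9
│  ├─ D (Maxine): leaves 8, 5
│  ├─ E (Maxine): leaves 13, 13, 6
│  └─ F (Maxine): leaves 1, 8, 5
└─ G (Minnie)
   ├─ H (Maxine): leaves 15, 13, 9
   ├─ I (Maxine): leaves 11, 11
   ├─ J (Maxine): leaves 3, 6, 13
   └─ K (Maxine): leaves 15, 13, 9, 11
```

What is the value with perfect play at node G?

11

H: max(15, 13, 9) = 15
I: max(11, 11) = 11
J: max(3, 6, 13) = 13
K: max(15, 13, 9, 11) = 15
G: min(15, 11, 13, 15) = 11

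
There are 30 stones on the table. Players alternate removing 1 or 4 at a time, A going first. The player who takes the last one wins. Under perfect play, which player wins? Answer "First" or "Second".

Compute winning (W) and losing (L) positions by backward induction:
i:   0  1  2  3  4  5  6  7  8  9 10 11 12 13 14 15 16 17 18 19 20 21 22 23 24 25 26 27 28 29 30
     L  W  L  W  W  L  W  L  W  W  L  W  L  W  W  L  W  L  W  W  L  W  L  W  W  L  W  L  W  W  L
Position 30 is L, so the second player wins.

Second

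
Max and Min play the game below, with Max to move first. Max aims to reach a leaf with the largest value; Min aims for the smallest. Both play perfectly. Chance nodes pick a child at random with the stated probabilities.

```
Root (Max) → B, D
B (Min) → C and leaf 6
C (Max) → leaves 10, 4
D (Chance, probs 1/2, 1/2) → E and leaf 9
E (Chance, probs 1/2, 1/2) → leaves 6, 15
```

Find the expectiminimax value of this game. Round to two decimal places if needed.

C (Max): max(10, 4) = 10
B (Min): min(10, 6) = 6
E (Chance): 1/2·6 + 1/2·15 = 10.5
D (Chance): 1/2·10.5 + 1/2·9 = 9.75
Root (Max): max(6, 9.75) = 9.75

9.75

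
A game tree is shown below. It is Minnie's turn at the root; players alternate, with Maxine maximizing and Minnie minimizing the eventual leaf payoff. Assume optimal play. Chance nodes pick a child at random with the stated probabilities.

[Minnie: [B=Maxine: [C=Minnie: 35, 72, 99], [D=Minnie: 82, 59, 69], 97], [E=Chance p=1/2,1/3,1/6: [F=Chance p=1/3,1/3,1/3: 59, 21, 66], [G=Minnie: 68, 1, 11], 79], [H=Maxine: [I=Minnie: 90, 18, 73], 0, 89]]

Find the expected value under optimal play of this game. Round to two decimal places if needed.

C (Minnie): min(35, 72, 99) = 35
D (Minnie): min(82, 59, 69) = 59
B (Maxine): max(35, 59, 97) = 97
F (Chance): 1/3·59 + 1/3·21 + 1/3·66 = 48.67
G (Minnie): min(68, 1, 11) = 1
E (Chance): 1/2·48.67 + 1/3·1 + 1/6·79 = 37.83
I (Minnie): min(90, 18, 73) = 18
H (Maxine): max(18, 0, 89) = 89
Root (Minnie): min(97, 37.83, 89) = 37.83

37.83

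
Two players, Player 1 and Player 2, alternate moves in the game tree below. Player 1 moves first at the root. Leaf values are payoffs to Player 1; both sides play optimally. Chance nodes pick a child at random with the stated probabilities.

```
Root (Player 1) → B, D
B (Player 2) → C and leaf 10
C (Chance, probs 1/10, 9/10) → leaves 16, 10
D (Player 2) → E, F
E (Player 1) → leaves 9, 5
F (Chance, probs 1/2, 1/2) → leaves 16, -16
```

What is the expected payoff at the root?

C (Chance): 1/10·16 + 9/10·10 = 10.6
B (Player 2): min(10.6, 10) = 10
E (Player 1): max(9, 5) = 9
F (Chance): 1/2·16 + 1/2·-16 = 0
D (Player 2): min(9, 0) = 0
Root (Player 1): max(10, 0) = 10

10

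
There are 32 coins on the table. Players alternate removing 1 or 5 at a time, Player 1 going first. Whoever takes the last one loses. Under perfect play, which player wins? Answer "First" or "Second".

Positions where the player to move wins (W) vs loses (L):
i:   0  1  2  3  4  5  6  7  8  9 10 11 12 13 14 15 16 17 18 19 20 21 22 23 24 25 26 27 28 29 30 31 32
     W  L  W  L  W  L  W  L  W  L  W  L  W  L  W  L  W  L  W  L  W  L  W  L  W  L  W  L  W  L  W  L  W
Position 32 is W, so the first player wins.

First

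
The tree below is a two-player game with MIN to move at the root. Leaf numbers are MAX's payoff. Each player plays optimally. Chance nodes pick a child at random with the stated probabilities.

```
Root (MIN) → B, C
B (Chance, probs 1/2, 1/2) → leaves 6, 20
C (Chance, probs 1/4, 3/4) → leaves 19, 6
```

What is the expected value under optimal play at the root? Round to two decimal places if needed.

9.25

B (Chance): 1/2·6 + 1/2·20 = 13
C (Chance): 1/4·19 + 3/4·6 = 9.25
Root (MIN): min(13, 9.25) = 9.25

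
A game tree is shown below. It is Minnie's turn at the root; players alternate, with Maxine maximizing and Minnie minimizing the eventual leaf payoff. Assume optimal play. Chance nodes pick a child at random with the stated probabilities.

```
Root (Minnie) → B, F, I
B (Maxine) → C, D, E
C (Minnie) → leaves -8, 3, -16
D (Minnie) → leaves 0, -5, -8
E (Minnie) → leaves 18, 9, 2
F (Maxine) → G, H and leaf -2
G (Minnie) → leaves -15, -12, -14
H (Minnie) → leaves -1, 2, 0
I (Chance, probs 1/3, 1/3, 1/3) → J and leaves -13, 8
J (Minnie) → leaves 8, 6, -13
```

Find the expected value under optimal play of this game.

C (Minnie): min(-8, 3, -16) = -16
D (Minnie): min(0, -5, -8) = -8
E (Minnie): min(18, 9, 2) = 2
B (Maxine): max(-16, -8, 2) = 2
G (Minnie): min(-15, -12, -14) = -15
H (Minnie): min(-1, 2, 0) = -1
F (Maxine): max(-15, -1, -2) = -1
J (Minnie): min(8, 6, -13) = -13
I (Chance): 1/3·-13 + 1/3·-13 + 1/3·8 = -6
Root (Minnie): min(2, -1, -6) = -6

-6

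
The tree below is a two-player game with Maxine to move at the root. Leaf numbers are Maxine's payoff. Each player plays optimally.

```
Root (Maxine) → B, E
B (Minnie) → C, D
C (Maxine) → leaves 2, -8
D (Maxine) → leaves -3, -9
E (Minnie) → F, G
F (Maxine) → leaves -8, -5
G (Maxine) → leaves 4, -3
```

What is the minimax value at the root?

-3

C (Maxine): max(2, -8) = 2
D (Maxine): max(-3, -9) = -3
B (Minnie): min(2, -3) = -3
F (Maxine): max(-8, -5) = -5
G (Maxine): max(4, -3) = 4
E (Minnie): min(-5, 4) = -5
Root (Maxine): max(-3, -5) = -3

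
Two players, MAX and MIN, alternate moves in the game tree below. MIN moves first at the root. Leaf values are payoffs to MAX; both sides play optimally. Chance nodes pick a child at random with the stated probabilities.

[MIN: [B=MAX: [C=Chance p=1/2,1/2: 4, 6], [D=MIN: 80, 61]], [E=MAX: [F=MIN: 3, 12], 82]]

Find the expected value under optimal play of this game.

C (Chance): 1/2·4 + 1/2·6 = 5
D (MIN): min(80, 61) = 61
B (MAX): max(5, 61) = 61
F (MIN): min(3, 12) = 3
E (MAX): max(3, 82) = 82
Root (MIN): min(61, 82) = 61

61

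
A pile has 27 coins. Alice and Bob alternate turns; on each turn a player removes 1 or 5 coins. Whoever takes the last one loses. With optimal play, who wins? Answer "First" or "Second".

Second

i:   0  1  2  3  4  5  6  7  8  9 10 11 12 13 14 15 16 17 18 19 20 21 22 23 24 25 26 27
     W  L  W  L  W  L  W  L  W  L  W  L  W  L  W  L  W  L  W  L  W  L  W  L  W  L  W  L
Position 27 is L, so the second player wins.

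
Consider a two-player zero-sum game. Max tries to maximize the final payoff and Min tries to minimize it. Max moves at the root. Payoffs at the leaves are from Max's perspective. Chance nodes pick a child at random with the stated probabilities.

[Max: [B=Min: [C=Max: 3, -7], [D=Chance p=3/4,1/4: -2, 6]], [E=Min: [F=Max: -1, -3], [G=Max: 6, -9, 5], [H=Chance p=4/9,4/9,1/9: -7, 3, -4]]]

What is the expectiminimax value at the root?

0

C (Max): max(3, -7) = 3
D (Chance): 3/4·-2 + 1/4·6 = 0
B (Min): min(3, 0) = 0
F (Max): max(-1, -3) = -1
G (Max): max(6, -9, 5) = 6
H (Chance): 4/9·-7 + 4/9·3 + 1/9·-4 = -2.22
E (Min): min(-1, 6, -2.22) = -2.22
Root (Max): max(0, -2.22) = 0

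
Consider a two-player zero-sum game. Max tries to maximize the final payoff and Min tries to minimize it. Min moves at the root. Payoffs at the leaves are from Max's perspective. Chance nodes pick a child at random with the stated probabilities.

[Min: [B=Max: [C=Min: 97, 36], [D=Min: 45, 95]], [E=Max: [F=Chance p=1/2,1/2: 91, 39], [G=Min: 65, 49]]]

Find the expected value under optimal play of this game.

C (Min): min(97, 36) = 36
D (Min): min(45, 95) = 45
B (Max): max(36, 45) = 45
F (Chance): 1/2·91 + 1/2·39 = 65
G (Min): min(65, 49) = 49
E (Max): max(65, 49) = 65
Root (Min): min(45, 65) = 45

45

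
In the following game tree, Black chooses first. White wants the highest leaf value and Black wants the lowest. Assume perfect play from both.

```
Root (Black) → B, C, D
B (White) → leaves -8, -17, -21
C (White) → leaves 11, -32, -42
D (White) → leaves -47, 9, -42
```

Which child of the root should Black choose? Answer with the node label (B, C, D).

B (White): max(-8, -17, -21) = -8
C (White): max(11, -32, -42) = 11
D (White): max(-47, 9, -42) = 9
Root (Black): min(-8, 11, 9) = -8
Black picks the child with the lowest value: B (value -8).

B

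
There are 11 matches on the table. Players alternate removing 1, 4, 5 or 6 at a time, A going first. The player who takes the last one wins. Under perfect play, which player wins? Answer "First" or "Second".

W/L table (W = player to move can force a win):
i:   0  1  2  3  4  5  6  7  8  9 10 11
     L  W  L  W  W  W  W  W  W  L  W  L
Position 11 is L, so the second player wins.

Second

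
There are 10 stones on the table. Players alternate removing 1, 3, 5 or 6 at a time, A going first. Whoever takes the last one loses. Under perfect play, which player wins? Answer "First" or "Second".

First

W/L table (W = player to move can force a win):
i:   0  1  2  3  4  5  6  7  8  9 10
     W  L  W  L  W  L  W  W  W  W  W
Position 10 is W, so the first player wins.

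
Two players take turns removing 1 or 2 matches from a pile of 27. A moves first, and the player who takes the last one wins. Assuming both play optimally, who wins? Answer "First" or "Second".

Mark each pile size as W (mover wins) or L (mover loses):
i:   0  1  2  3  4  5  6  7  8  9 10 11 12 13 14 15 16 17 18 19 20 21 22 23 24 25 26 27
     L  W  W  L  W  W  L  W  W  L  W  W  L  W  W  L  W  W  L  W  W  L  W  W  L  W  W  L
Position 27 is L, so the second player wins.

Second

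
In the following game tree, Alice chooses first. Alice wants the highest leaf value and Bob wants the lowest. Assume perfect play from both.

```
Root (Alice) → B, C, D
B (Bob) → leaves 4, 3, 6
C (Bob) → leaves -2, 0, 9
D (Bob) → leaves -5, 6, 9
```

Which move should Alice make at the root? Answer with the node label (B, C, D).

B (Bob): min(4, 3, 6) = 3
C (Bob): min(-2, 0, 9) = -2
D (Bob): min(-5, 6, 9) = -5
Root (Alice): max(3, -2, -5) = 3
Alice picks the child with the highest value: B (value 3).

B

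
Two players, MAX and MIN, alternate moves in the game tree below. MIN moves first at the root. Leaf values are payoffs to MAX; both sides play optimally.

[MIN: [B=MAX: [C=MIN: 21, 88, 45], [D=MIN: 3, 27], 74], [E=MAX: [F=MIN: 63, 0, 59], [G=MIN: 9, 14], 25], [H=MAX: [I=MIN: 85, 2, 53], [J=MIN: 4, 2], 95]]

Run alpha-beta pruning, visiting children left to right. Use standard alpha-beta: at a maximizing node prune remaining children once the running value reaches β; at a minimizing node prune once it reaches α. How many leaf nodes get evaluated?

17

C [α=-∞,β=+∞]: v=21
D [α=21,β=+∞]: v=3 after child 1 ≤ α → α-cutoff, skip 1
B [α=-∞,β=+∞]: v=74
F [α=-∞,β=74]: v=0
G [α=0,β=74]: v=9
E [α=-∞,β=74]: v=25
I [α=-∞,β=25]: v=2
J [α=2,β=25]: v=2
H [α=-∞,β=25]: v=95
Root [α=-∞,β=+∞]: v=25
Leaves evaluated: 17 of 18.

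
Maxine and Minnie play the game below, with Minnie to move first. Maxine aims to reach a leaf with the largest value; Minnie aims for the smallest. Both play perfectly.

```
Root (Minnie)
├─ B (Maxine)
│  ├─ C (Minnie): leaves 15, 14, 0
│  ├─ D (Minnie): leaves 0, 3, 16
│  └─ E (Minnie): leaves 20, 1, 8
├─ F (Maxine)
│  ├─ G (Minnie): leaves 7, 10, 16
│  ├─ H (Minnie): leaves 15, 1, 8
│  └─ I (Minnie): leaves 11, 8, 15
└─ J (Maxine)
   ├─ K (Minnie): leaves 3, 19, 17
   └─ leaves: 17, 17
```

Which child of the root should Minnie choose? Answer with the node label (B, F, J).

B

C (Minnie): min(15, 14, 0) = 0
D (Minnie): min(0, 3, 16) = 0
E (Minnie): min(20, 1, 8) = 1
B (Maxine): max(0, 0, 1) = 1
G (Minnie): min(7, 10, 16) = 7
H (Minnie): min(15, 1, 8) = 1
I (Minnie): min(11, 8, 15) = 8
F (Maxine): max(7, 1, 8) = 8
K (Minnie): min(3, 19, 17) = 3
J (Maxine): max(3, 17, 17) = 17
Root (Minnie): min(1, 8, 17) = 1
Minnie picks the child with the lowest value: B (value 1).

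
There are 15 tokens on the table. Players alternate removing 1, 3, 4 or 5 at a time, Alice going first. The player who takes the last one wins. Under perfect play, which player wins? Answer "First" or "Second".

W/L table (W = player to move can force a win):
i:   0  1  2  3  4  5  6  7  8  9 10 11 12 13 14 15
     L  W  L  W  W  W  W  W  L  W  L  W  W  W  W  W
Position 15 is W, so the first player wins.

First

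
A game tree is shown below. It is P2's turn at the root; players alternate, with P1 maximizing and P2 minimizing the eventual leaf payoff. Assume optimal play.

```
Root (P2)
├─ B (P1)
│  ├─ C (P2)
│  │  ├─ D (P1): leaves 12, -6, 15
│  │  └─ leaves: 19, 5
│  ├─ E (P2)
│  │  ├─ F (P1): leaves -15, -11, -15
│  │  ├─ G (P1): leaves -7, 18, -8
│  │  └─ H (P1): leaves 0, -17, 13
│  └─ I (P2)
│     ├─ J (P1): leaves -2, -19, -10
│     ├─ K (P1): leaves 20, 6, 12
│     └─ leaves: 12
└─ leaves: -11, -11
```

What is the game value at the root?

-11

D (P1): max(12, -6, 15) = 15
C (P2): min(15, 19, 5) = 5
F (P1): max(-15, -11, -15) = -11
G (P1): max(-7, 18, -8) = 18
H (P1): max(0, -17, 13) = 13
E (P2): min(-11, 18, 13) = -11
J (P1): max(-2, -19, -10) = -2
K (P1): max(20, 6, 12) = 20
I (P2): min(-2, 20, 12) = -2
B (P1): max(5, -11, -2) = 5
Root (P2): min(5, -11, -11) = -11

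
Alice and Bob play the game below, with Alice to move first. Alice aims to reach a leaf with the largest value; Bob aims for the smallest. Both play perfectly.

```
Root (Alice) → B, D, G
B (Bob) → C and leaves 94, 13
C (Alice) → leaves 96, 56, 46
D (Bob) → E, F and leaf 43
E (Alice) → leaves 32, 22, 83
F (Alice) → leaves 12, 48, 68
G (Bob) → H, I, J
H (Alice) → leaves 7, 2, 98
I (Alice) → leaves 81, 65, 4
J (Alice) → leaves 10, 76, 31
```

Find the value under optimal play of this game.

76

C (Alice): max(96, 56, 46) = 96
B (Bob): min(96, 94, 13) = 13
E (Alice): max(32, 22, 83) = 83
F (Alice): max(12, 48, 68) = 68
D (Bob): min(83, 68, 43) = 43
H (Alice): max(7, 2, 98) = 98
I (Alice): max(81, 65, 4) = 81
J (Alice): max(10, 76, 31) = 76
G (Bob): min(98, 81, 76) = 76
Root (Alice): max(13, 43, 76) = 76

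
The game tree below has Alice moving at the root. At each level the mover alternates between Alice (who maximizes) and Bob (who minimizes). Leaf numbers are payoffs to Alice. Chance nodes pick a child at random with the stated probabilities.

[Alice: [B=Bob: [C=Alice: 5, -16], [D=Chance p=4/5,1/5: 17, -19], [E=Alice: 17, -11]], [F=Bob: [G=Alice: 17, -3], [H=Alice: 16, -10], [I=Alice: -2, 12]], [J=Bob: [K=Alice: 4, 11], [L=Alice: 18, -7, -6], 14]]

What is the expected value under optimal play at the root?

C (Alice): max(5, -16) = 5
D (Chance): 4/5·17 + 1/5·-19 = 9.8
E (Alice): max(17, -11) = 17
B (Bob): min(5, 9.8, 17) = 5
G (Alice): max(17, -3) = 17
H (Alice): max(16, -10) = 16
I (Alice): max(-2, 12) = 12
F (Bob): min(17, 16, 12) = 12
K (Alice): max(4, 11) = 11
L (Alice): max(18, -7, -6) = 18
J (Bob): min(11, 18, 14) = 11
Root (Alice): max(5, 12, 11) = 12

12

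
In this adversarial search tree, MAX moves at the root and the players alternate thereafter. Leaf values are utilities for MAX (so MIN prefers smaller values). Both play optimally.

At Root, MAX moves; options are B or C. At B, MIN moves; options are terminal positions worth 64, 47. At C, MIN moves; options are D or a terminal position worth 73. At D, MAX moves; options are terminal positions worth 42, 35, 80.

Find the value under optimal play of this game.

73

B (MIN): min(64, 47) = 47
D (MAX): max(42, 35, 80) = 80
C (MIN): min(80, 73) = 73
Root (MAX): max(47, 73) = 73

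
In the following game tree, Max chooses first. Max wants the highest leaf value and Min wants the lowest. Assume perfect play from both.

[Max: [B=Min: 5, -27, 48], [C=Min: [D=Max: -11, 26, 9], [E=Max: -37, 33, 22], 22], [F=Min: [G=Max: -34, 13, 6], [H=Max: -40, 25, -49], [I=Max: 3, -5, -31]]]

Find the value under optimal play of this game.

B (Min): min(5, -27, 48) = -27
D (Max): max(-11, 26, 9) = 26
E (Max): max(-37, 33, 22) = 33
C (Min): min(26, 33, 22) = 22
G (Max): max(-34, 13, 6) = 13
H (Max): max(-40, 25, -49) = 25
I (Max): max(3, -5, -31) = 3
F (Min): min(13, 25, 3) = 3
Root (Max): max(-27, 22, 3) = 22

22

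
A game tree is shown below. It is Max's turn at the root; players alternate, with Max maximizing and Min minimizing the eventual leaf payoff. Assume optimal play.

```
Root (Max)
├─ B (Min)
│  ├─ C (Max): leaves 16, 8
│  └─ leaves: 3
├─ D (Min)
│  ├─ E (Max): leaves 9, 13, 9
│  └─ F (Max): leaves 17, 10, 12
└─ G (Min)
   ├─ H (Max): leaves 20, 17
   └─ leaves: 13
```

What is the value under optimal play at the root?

13

C (Max): max(16, 8) = 16
B (Min): min(16, 3) = 3
E (Max): max(9, 13, 9) = 13
F (Max): max(17, 10, 12) = 17
D (Min): min(13, 17) = 13
H (Max): max(20, 17) = 20
G (Min): min(20, 13) = 13
Root (Max): max(3, 13, 13) = 13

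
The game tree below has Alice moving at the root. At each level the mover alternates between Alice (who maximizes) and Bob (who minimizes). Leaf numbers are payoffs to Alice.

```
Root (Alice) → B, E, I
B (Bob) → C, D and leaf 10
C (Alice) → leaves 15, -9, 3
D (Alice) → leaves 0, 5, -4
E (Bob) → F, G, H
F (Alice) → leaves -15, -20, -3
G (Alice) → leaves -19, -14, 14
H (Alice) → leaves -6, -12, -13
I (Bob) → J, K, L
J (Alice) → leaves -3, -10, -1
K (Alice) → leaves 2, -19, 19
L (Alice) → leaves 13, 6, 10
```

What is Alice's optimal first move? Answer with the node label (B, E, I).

B

C (Alice): max(15, -9, 3) = 15
D (Alice): max(0, 5, -4) = 5
B (Bob): min(15, 5, 10) = 5
F (Alice): max(-15, -20, -3) = -3
G (Alice): max(-19, -14, 14) = 14
H (Alice): max(-6, -12, -13) = -6
E (Bob): min(-3, 14, -6) = -6
J (Alice): max(-3, -10, -1) = -1
K (Alice): max(2, -19, 19) = 19
L (Alice): max(13, 6, 10) = 13
I (Bob): min(-1, 19, 13) = -1
Root (Alice): max(5, -6, -1) = 5
Alice picks the child with the highest value: B (value 5).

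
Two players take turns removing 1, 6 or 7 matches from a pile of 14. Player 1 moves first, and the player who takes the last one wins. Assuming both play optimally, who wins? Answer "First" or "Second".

Second

W/L table (W = player to move can force a win):
i:   0  1  2  3  4  5  6  7  8  9 10 11 12 13 14
     L  W  L  W  L  W  W  W  W  W  W  W  L  W  L
Position 14 is L, so the second player wins.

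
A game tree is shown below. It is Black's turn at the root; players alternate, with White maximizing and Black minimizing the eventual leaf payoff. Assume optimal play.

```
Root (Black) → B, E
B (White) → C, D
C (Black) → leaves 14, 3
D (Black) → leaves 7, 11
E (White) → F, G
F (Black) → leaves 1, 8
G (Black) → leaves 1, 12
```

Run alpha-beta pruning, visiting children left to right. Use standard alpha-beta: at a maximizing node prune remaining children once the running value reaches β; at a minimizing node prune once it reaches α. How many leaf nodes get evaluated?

7

C [α=-∞,β=+∞]: v=3
D [α=3,β=+∞]: v=7
B [α=-∞,β=+∞]: v=7
F [α=-∞,β=7]: v=1
G [α=1,β=7]: v=1 after child 1 ≤ α → α-cutoff, skip 1
E [α=-∞,β=7]: v=1
Root [α=-∞,β=+∞]: v=1
Leaves evaluated: 7 of 8.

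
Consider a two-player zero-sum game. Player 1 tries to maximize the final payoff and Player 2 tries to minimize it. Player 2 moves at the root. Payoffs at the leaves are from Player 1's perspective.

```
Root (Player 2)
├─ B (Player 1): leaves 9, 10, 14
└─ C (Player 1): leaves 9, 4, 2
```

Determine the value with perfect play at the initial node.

9

B (Player 1): max(9, 10, 14) = 14
C (Player 1): max(9, 4, 2) = 9
Root (Player 2): min(14, 9) = 9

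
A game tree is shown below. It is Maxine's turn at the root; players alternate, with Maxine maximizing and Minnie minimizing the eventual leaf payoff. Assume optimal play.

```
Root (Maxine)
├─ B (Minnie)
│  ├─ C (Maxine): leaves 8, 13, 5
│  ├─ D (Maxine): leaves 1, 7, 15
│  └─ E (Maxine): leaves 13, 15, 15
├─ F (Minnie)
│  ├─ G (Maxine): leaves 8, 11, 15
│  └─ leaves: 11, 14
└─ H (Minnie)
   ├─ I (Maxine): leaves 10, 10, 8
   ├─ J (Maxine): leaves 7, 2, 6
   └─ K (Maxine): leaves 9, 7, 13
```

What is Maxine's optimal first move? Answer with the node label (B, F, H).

B

C (Maxine): max(8, 13, 5) = 13
D (Maxine): max(1, 7, 15) = 15
E (Maxine): max(13, 15, 15) = 15
B (Minnie): min(13, 15, 15) = 13
G (Maxine): max(8, 11, 15) = 15
F (Minnie): min(15, 11, 14) = 11
I (Maxine): max(10, 10, 8) = 10
J (Maxine): max(7, 2, 6) = 7
K (Maxine): max(9, 7, 13) = 13
H (Minnie): min(10, 7, 13) = 7
Root (Maxine): max(13, 11, 7) = 13
Maxine picks the child with the highest value: B (value 13).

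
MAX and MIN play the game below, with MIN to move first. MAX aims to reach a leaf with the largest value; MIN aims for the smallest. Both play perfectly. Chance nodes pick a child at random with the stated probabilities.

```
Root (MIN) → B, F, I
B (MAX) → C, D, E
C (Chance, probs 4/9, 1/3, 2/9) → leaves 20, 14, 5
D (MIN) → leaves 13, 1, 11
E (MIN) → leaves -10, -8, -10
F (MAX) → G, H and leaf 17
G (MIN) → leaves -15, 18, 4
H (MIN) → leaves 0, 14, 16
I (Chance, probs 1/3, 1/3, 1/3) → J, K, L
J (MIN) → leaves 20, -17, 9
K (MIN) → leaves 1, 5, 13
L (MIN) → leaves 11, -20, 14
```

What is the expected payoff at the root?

-12

C (Chance): 4/9·20 + 1/3·14 + 2/9·5 = 14.67
D (MIN): min(13, 1, 11) = 1
E (MIN): min(-10, -8, -10) = -10
B (MAX): max(14.67, 1, -10) = 14.67
G (MIN): min(-15, 18, 4) = -15
H (MIN): min(0, 14, 16) = 0
F (MAX): max(-15, 0, 17) = 17
J (MIN): min(20, -17, 9) = -17
K (MIN): min(1, 5, 13) = 1
L (MIN): min(11, -20, 14) = -20
I (Chance): 1/3·-17 + 1/3·1 + 1/3·-20 = -12
Root (MIN): min(14.67, 17, -12) = -12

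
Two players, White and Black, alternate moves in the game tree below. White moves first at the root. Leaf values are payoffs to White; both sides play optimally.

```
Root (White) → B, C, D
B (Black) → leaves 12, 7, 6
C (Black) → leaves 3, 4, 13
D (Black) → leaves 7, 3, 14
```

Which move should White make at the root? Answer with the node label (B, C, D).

B (Black): min(12, 7, 6) = 6
C (Black): min(3, 4, 13) = 3
D (Black): min(7, 3, 14) = 3
Root (White): max(6, 3, 3) = 6
White picks the child with the highest value: B (value 6).

B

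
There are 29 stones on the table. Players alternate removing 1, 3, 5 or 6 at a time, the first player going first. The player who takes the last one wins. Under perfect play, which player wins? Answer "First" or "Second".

First

W/L table (W = player to move can force a win):
i:   0  1  2  3  4  5  6  7  8  9 10 11 12 13 14 15 16 17 18 19 20 21 22 23 24 25 26 27 28 29
     L  W  L  W  L  W  W  W  W  W  W  L  W  L  W  L  W  W  W  W  W  W  L  W  L  W  L  W  W  W
Position 29 is W, so the first player wins.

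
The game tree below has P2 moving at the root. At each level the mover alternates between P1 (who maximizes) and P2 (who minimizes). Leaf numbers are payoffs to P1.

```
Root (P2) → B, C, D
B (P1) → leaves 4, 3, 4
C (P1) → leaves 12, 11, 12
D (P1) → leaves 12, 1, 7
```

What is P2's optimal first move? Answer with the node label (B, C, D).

B

B (P1): max(4, 3, 4) = 4
C (P1): max(12, 11, 12) = 12
D (P1): max(12, 1, 7) = 12
Root (P2): min(4, 12, 12) = 4
P2 picks the child with the lowest value: B (value 4).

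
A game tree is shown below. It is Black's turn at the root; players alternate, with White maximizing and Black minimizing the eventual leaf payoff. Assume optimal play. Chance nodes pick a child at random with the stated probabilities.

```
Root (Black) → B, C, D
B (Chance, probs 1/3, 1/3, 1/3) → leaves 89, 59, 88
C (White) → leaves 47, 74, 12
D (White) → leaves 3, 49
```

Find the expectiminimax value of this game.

B (Chance): 1/3·89 + 1/3·59 + 1/3·88 = 78.67
C (White): max(47, 74, 12) = 74
D (White): max(3, 49) = 49
Root (Black): min(78.67, 74, 49) = 49

49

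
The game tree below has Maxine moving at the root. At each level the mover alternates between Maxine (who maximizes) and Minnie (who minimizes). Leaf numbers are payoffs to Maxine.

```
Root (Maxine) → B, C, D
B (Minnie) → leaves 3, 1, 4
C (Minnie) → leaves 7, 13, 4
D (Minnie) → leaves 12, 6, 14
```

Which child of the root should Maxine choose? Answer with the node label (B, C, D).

B (Minnie): min(3, 1, 4) = 1
C (Minnie): min(7, 13, 4) = 4
D (Minnie): min(12, 6, 14) = 6
Root (Maxine): max(1, 4, 6) = 6
Maxine picks the child with the highest value: D (value 6).

D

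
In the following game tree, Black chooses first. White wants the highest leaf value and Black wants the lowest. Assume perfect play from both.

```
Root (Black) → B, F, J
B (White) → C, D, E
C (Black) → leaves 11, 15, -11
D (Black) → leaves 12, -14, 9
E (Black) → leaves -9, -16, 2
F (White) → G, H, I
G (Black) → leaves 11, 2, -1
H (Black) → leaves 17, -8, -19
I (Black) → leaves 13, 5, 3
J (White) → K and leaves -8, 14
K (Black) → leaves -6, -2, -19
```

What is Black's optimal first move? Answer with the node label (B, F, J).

B

C (Black): min(11, 15, -11) = -11
D (Black): min(12, -14, 9) = -14
E (Black): min(-9, -16, 2) = -16
B (White): max(-11, -14, -16) = -11
G (Black): min(11, 2, -1) = -1
H (Black): min(17, -8, -19) = -19
I (Black): min(13, 5, 3) = 3
F (White): max(-1, -19, 3) = 3
K (Black): min(-6, -2, -19) = -19
J (White): max(-19, -8, 14) = 14
Root (Black): min(-11, 3, 14) = -11
Black picks the child with the lowest value: B (value -11).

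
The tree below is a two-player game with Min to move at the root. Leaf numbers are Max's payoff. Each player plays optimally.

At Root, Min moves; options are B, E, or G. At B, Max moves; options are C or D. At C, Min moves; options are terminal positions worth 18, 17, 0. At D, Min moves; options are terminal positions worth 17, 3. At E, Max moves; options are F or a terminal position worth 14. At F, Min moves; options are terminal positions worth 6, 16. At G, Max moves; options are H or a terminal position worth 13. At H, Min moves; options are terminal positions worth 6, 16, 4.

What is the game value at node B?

3

C: min(18, 17, 0) = 0
D: min(17, 3) = 3
B: max(0, 3) = 3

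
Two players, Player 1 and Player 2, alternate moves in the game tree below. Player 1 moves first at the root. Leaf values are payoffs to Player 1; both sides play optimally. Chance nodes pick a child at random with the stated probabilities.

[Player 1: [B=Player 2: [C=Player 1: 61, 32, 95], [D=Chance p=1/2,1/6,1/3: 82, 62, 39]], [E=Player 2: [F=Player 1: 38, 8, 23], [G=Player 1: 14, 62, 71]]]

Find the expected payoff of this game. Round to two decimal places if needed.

C (Player 1): max(61, 32, 95) = 95
D (Chance): 1/2·82 + 1/6·62 + 1/3·39 = 64.33
B (Player 2): min(95, 64.33) = 64.33
F (Player 1): max(38, 8, 23) = 38
G (Player 1): max(14, 62, 71) = 71
E (Player 2): min(38, 71) = 38
Root (Player 1): max(64.33, 38) = 64.33

64.33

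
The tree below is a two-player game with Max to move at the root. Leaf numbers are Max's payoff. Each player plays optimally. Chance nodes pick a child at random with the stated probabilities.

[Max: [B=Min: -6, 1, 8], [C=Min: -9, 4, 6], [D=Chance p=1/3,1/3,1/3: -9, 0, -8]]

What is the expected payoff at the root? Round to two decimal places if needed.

B (Min): min(-6, 1, 8) = -6
C (Min): min(-9, 4, 6) = -9
D (Chance): 1/3·-9 + 1/3·0 + 1/3·-8 = -5.67
Root (Max): max(-6, -9, -5.67) = -5.67

-5.67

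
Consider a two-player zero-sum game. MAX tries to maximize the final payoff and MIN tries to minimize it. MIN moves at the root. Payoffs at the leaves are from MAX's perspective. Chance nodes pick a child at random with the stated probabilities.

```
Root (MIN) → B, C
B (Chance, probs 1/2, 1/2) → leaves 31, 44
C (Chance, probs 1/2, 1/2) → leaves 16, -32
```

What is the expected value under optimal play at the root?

B (Chance): 1/2·31 + 1/2·44 = 37.5
C (Chance): 1/2·16 + 1/2·-32 = -8
Root (MIN): min(37.5, -8) = -8

-8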